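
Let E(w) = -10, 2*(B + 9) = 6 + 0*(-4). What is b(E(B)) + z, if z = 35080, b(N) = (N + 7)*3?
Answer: 35071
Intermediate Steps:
B = -6 (B = -9 + (6 + 0*(-4))/2 = -9 + (6 + 0)/2 = -9 + (½)*6 = -9 + 3 = -6)
b(N) = 21 + 3*N (b(N) = (7 + N)*3 = 21 + 3*N)
b(E(B)) + z = (21 + 3*(-10)) + 35080 = (21 - 30) + 35080 = -9 + 35080 = 35071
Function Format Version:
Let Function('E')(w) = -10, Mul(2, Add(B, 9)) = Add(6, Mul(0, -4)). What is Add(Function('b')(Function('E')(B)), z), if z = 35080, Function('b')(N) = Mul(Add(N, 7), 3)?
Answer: 35071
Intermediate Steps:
B = -6 (B = Add(-9, Mul(Rational(1, 2), Add(6, Mul(0, -4)))) = Add(-9, Mul(Rational(1, 2), Add(6, 0))) = Add(-9, Mul(Rational(1, 2), 6)) = Add(-9, 3) = -6)
Function('b')(N) = Add(21, Mul(3, N)) (Function('b')(N) = Mul(Add(7, N), 3) = Add(21, Mul(3, N)))
Add(Function('b')(Function('E')(B)), z) = Add(Add(21, Mul(3, -10)), 35080) = Add(Add(21, -30), 35080) = Add(-9, 35080) = 35071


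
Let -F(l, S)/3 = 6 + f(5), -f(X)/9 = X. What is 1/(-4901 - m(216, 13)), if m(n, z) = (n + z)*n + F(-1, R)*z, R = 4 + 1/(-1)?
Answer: -1/55886 ≈ -1.7894e-5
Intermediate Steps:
f(X) = -9*X
R = 3 (R = 4 + 1*(-1) = 4 - 1 = 3)
F(l, S) = 117 (F(l, S) = -3*(6 - 9*5) = -3*(6 - 45) = -3*(-39) = 117)
m(n, z) = 117*z + n*(n + z) (m(n, z) = (n + z)*n + 117*z = n*(n + z) + 117*z = 117*z + n*(n + z))
1/(-4901 - m(216, 13)) = 1/(-4901 - (216² + 117*13 + 216*13)) = 1/(-4901 - (46656 + 1521 + 2808)) = 1/(-4901 - 1*50985) = 1/(-4901 - 50985) = 1/(-55886) = -1/55886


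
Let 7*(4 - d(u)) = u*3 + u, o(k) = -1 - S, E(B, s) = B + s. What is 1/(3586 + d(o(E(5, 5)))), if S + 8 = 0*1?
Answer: 1/3586 ≈ 0.00027886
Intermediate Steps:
S = -8 (S = -8 + 0*1 = -8 + 0 = -8)
o(k) = 7 (o(k) = -1 - 1*(-8) = -1 + 8 = 7)
d(u) = 4 - 4*u/7 (d(u) = 4 - (u*3 + u)/7 = 4 - (3*u + u)/7 = 4 - 4*u/7)
1/(3586 + d(o(E(5, 5)))) = 1/(3586 + (4 - 4/7*7)) = 1/(3586 + (4 - 4)) = 1/(3586 + 0) = 1/3586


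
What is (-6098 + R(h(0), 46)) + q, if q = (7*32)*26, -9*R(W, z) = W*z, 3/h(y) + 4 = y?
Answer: -1621/6 ≈ -270.17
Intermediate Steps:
h(y) = 3/(-4 + y)
R(W, z) = -W*z/9
q = 5824 (q = 224*26 = 5824)
(-6098 + R(h(0), 46)) + q = (-6098 - ⅑*3/(-4 + 0)*46) + 5824 = (-6098 - ⅑*3/(-4)*46) + 5824 = (-6098 - ⅑*3*(-¼)*46) + 5824 = (-6098 - ⅑*(-¾)*46) + 5824 = (-6098 + 23/6) + 5824 = -36565/6 + 5824 = -1621/6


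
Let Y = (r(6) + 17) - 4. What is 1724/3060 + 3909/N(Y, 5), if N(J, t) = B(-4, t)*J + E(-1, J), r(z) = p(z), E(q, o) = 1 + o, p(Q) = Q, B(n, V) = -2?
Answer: -331403/1530 ≈ -216.60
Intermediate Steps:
r(z) = z
Y = 19 (Y = (6 + 17) - 4 = 23 - 4 = 19)
N(J, t) = 1 - J (N(J, t) = -2*J + (1 + J) = 1 - J)
1724/3060 + 3909/N(Y, 5) = 1724/3060 + 3909/(1 - 1*19) = 1724*(1/3060) + 3909/(1 - 19) = 431/765 + 3909/(-18) = 431/765 + 3909*(-1/18) = 431/765 - 1303/6 = -331403/1530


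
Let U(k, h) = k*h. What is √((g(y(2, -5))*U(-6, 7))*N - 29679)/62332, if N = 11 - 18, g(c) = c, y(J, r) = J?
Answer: I*√29091/62332 ≈ 0.0027363*I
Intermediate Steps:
U(k, h) = h*k
N = -7
√((g(y(2, -5))*U(-6, 7))*N - 29679)/62332 = √((2*(7*(-6)))*(-7) - 29679)/62332 = √((2*(-42))*(-7) - 29679)*(1/62332) = √(-84*(-7) - 29679)*(1/62332) = √(588 - 29679)*(1/62332) = √(-29091)*(1/62332) = (I*√29091)*(1/62332) = I*√29091/62332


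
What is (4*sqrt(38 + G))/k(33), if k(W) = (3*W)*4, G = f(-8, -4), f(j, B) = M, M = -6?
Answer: 4*sqrt(2)/99 ≈ 0.057140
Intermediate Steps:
f(j, B) = -6
G = -6
k(W) = 12*W
(4*sqrt(38 + G))/k(33) = (4*sqrt(38 - 6))/((12*33)) = (4*sqrt(32))/396 = (4*(4*sqrt(2)))*(1/396) = (16*sqrt(2))*(1/396) = 4*sqrt(2)/99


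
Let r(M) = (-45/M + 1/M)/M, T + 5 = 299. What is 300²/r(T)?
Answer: -1944810000/11 ≈ -1.7680e+8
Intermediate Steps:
T = 294 (T = -5 + 299 = 294)
r(M) = -44/M² (r(M) = (-45/M + 1/M)/M = (-44/M)/M = -44/M²)
300²/r(T) = 300²/((-44/294²)) = 90000/((-44*1/86436)) = 90000/(-11/21609) = 90000*(-21609/11) = -1944810000/11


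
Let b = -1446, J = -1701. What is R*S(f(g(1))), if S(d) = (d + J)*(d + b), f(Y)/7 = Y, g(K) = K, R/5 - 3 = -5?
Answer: -24376660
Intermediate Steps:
R = -10 (R = 15 + 5*(-5) = 15 - 25 = -10)
f(Y) = 7*Y
S(d) = (-1701 + d)*(-1446 + d) (S(d) = (d - 1701)*(d - 1446) = (-1701 + d)*(-1446 + d))
R*S(f(g(1))) = -10*(2459646 + (7*1)**2 - 22029) = -10*(2459646 + 7**2 - 3147*7) = -10*(2459646 + 49 - 22029) = -10*2437666 = -24376660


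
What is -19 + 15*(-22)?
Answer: -349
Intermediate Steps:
-19 + 15*(-22) = -19 - 330 = -349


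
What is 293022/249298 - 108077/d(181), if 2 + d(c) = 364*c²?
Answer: 1733672278049/1486439574298 ≈ 1.1663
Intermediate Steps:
d(c) = -2 + 364*c²
293022/249298 - 108077/d(181) = 293022/249298 - 108077/(-2 + 364*181²) = 293022*(1/249298) - 108077/(-2 + 364*32761) = 146511/124649 - 108077/(-2 + 11925004) = 146511/124649 - 108077/11925002 = 1733672278049/1486439574298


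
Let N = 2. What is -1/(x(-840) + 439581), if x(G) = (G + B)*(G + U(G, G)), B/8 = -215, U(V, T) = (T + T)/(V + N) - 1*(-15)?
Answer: -419/1066962039 ≈ -3.9270e-7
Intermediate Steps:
U(V, T) = 15 + 2*T/(2 + V) (U(V, T) = (T + T)/(V + 2) - 1*(-15) = (2*T)/(2 + V) + 15 = 2*T/(2 + V) + 15 = 15 + 2*T/(2 + V))
B = -1720 (B = 8*(-215) = -1720)
x(G) = (-1720 + G)*(G + (30 + 17*G)/(2 + G)) (x(G) = (G - 1720)*(G + (30 + 2*G + 15*G)/(2 + G)) = (-1720 + G)*(G + (30 + 17*G)/(2 + G)))
-1/(x(-840) + 439581) = -1/((-51600 + (-840)³ - 32650*(-840) - 1701*(-840)²)/(2 - 840) + 439581) = -1/((-51600 - 592704000 + 27426000 - 1701*705600)/(-838) + 439581) = -1/(-(-51600 - 592704000 + 27426000 - 1200225600)/838 + 439581) = -1/(-1/838*(-1765555200) + 439581) = -1/(882777600/419 + 439581) = -1/1066962039/419 = -1*419/1066962039 = -419/1066962039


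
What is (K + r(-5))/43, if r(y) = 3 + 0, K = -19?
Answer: -16/43 ≈ -0.37209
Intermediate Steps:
r(y) = 3
(K + r(-5))/43 = (-19 + 3)/43 = -16*1/43 = -16/43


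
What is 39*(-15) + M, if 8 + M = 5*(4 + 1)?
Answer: -568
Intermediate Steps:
M = 17 (M = -8 + 5*(4 + 1) = -8 + 5*5 = -8 + 25 = 17)
39*(-15) + M = 39*(-15) + 17 = -585 + 17 = -568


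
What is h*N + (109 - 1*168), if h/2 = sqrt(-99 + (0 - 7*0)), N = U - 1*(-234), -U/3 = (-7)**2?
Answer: -59 + 522*I*sqrt(11) ≈ -59.0 + 1731.3*I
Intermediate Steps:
U = -147 (U = -3*(-7)**2 = -3*49 = -147)
N = 87 (N = -147 - 1*(-234) = -147 + 234 = 87)
h = 6*I*sqrt(11) (h = 2*sqrt(-99 + (0 - 7*0)) = 2*sqrt(-99 + (0 + 0)) = 2*sqrt(-99 + 0) = 2*sqrt(-99) = 2*(3*I*sqrt(11)) = 6*I*sqrt(11) ≈ 19.9*I)
h*N + (109 - 1*168) = (6*I*sqrt(11))*87 + (109 - 1*168) = 522*I*sqrt(11) + (109 - 168) = 522*I*sqrt(11) - 59 = -59 + 522*I*sqrt(11)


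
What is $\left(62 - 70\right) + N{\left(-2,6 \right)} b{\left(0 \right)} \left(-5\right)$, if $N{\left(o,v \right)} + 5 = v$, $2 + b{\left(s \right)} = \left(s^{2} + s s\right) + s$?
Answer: $2$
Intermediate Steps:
$b{\left(s \right)} = -2 + s + 2 s^{2}$ ($b{\left(s \right)} = -2 + \left(\left(s^{2} + s s\right) + s\right) = -2 + \left(\left(s^{2} + s^{2}\right) + s\right) = -2 + \left(2 s^{2} + s\right) = -2 + \left(s + 2 s^{2}\right) = -2 + s + 2 s^{2}$)
$N{\left(o,v \right)} = -5 + v$
$\left(62 - 70\right) + N{\left(-2,6 \right)} b{\left(0 \right)} \left(-5\right) = \left(62 - 70\right) + \left(-5 + 6\right) \left(-2 + 0 + 2 \cdot 0^{2}\right) \left(-5\right) = -8 + 1 \left(-2 + 0 + 2 \cdot 0\right) \left(-5\right) = -8 + 1 \left(-2 + 0 + 0\right) \left(-5\right) = -8 + 1 \left(\left(-2\right) \left(-5\right)\right) = -8 + 1 \cdot 10 = -8 + 10 = 2$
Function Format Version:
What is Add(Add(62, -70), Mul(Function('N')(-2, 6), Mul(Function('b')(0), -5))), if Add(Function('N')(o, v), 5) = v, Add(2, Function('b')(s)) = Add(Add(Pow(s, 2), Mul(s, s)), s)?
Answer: 2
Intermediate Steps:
Function('b')(s) = Add(-2, s, Mul(2, Pow(s, 2))) (Function('b')(s) = Add(-2, Add(Add(Pow(s, 2), Mul(s, s)), s)) = Add(-2, Add(Add(Pow(s, 2), Pow(s, 2)), s)) = Add(-2, Add(Mul(2, Pow(s, 2)), s)) = Add(-2, Add(s, Mul(2, Pow(s, 2)))) = Add(-2, s, Mul(2, Pow(s, 2))))
Function('N')(o, v) = Add(-5, v)
Add(Add(62, -70), Mul(Function('N')(-2, 6), Mul(Function('b')(0), -5))) = Add(Add(62, -70), Mul(Add(-5, 6), Mul(Add(-2, 0, Mul(2, Pow(0, 2))), -5))) = Add(-8, Mul(1, Mul(Add(-2, 0, Mul(2, 0)), -5))) = Add(-8, Mul(1, Mul(Add(-2, 0, 0), -5))) = Add(-8, Mul(1, Mul(-2, -5))) = Add(-8, Mul(1, 10)) = Add(-8, 10) = 2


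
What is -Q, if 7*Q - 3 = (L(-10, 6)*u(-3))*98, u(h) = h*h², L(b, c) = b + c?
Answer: -10587/7 ≈ -1512.4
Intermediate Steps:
u(h) = h³
Q = 10587/7 (Q = 3/7 + (((-10 + 6)*(-3)³)*98)/7 = 3/7 + (-4*(-27)*98)/7 = 3/7 + (108*98)/7 = 3/7 + (⅐)*10584 = 3/7 + 1512 = 10587/7 ≈ 1512.4)
-Q = -1*10587/7 = -10587/7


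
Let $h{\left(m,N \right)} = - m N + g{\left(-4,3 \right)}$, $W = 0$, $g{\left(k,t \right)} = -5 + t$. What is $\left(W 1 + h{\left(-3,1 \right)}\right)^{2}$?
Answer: $1$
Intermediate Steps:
$h{\left(m,N \right)} = -2 - N m$ ($h{\left(m,N \right)} = - m N + \left(-5 + 3\right) = - N m - 2 = -2 - N m$)
$\left(W 1 + h{\left(-3,1 \right)}\right)^{2} = \left(0 \cdot 1 - \left(2 + 1 \left(-3\right)\right)\right)^{2} = \left(0 + \left(-2 + 3\right)\right)^{2} = \left(0 + 1\right)^{2} = 1^{2} = 1$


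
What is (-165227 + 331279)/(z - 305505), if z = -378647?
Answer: -41513/171038 ≈ -0.24271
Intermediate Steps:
(-165227 + 331279)/(z - 305505) = (-165227 + 331279)/(-378647 - 305505) = 166052/(-684152) = 166052*(-1/684152) = -41513/171038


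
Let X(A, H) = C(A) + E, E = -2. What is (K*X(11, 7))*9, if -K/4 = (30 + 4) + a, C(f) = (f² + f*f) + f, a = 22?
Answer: -506016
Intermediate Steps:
C(f) = f + 2*f² (C(f) = (f² + f²) + f = 2*f² + f = f + 2*f²)
K = -224 (K = -4*((30 + 4) + 22) = -4*(34 + 22) = -4*56 = -224)
X(A, H) = -2 + A*(1 + 2*A) (X(A, H) = A*(1 + 2*A) - 2 = -2 + A*(1 + 2*A))
(K*X(11, 7))*9 = -224*(-2 + 11*(1 + 2*11))*9 = -224*(-2 + 11*(1 + 22))*9 = -224*(-2 + 11*23)*9 = -224*(-2 + 253)*9 = -224*251*9 = -56224*9 = -506016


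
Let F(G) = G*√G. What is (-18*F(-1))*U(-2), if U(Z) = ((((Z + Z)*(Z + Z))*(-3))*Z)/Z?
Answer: -864*I ≈ -864.0*I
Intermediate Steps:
F(G) = G^(3/2)
U(Z) = -12*Z² (U(Z) = ((((2*Z)*(2*Z))*(-3))*Z)/Z = (((4*Z²)*(-3))*Z)/Z = ((-12*Z²)*Z)/Z = (-12*Z³)/Z = -12*Z²)
(-18*F(-1))*U(-2) = (-(-18)*I)*(-12*(-2)²) = (-(-18)*I)*(-12*4) = (18*I)*(-48) = -864*I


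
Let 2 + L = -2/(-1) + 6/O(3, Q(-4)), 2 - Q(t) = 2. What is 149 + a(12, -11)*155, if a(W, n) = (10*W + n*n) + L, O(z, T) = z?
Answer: 37814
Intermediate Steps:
Q(t) = 0 (Q(t) = 2 - 1*2 = 2 - 2 = 0)
L = 2 (L = -2 + (-2/(-1) + 6/3) = -2 + (-2*(-1) + 6*(⅓)) = -2 + (2 + 2) = -2 + 4 = 2)
a(W, n) = 2 + n² + 10*W (a(W, n) = (10*W + n*n) + 2 = (10*W + n²) + 2 = (n² + 10*W) + 2 = 2 + n² + 10*W)
149 + a(12, -11)*155 = 149 + (2 + (-11)² + 10*12)*155 = 149 + (2 + 121 + 120)*155 = 149 + 243*155 = 149 + 37665 = 37814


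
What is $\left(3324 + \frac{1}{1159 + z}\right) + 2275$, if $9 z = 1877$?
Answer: $\frac{68912501}{12308} \approx 5599.0$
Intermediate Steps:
$z = \frac{1877}{9}$ ($z = \frac{1}{9} \cdot 1877 = \frac{1877}{9} \approx 208.56$)
$\left(3324 + \frac{1}{1159 + z}\right) + 2275 = \left(3324 + \frac{1}{1159 + \frac{1877}{9}}\right) + 2275 = \left(3324 + \frac{1}{\frac{12308}{9}}\right) + 2275 = \left(3324 + \frac{9}{12308}\right) + 2275 = \frac{40911801}{12308} + 2275 = \frac{68912501}{12308}$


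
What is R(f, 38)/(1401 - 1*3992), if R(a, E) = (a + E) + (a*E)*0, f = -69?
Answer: 31/2591 ≈ 0.011964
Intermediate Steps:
R(a, E) = E + a (R(a, E) = (E + a) + (E*a)*0 = (E + a) + 0 = E + a)
R(f, 38)/(1401 - 1*3992) = (38 - 69)/(1401 - 1*3992) = -31/(1401 - 3992) = -31/(-2591) = -31*(-1/2591) = 31/2591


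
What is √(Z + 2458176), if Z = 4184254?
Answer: √6642430 ≈ 2577.3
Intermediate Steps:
√(Z + 2458176) = √(4184254 + 2458176) = √6642430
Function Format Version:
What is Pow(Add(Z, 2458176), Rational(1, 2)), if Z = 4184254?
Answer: Pow(6642430, Rational(1, 2)) ≈ 2577.3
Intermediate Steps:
Pow(Add(Z, 2458176), Rational(1, 2)) = Pow(Add(4184254, 2458176), Rational(1, 2)) = Pow(6642430, Rational(1, 2))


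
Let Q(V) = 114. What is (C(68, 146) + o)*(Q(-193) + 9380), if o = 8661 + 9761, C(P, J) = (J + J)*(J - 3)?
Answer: 571329932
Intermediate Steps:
C(P, J) = 2*J*(-3 + J) (C(P, J) = (2*J)*(-3 + J) = 2*J*(-3 + J))
o = 18422
(C(68, 146) + o)*(Q(-193) + 9380) = (2*146*(-3 + 146) + 18422)*(114 + 9380) = (2*146*143 + 18422)*9494 = (41756 + 18422)*9494 = 60178*9494 = 571329932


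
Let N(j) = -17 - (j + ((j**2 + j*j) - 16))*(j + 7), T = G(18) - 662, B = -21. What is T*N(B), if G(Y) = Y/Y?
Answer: -7808393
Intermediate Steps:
G(Y) = 1
T = -661 (T = 1 - 662 = -661)
N(j) = -17 - (7 + j)*(-16 + j + 2*j**2) (N(j) = -17 - (j + ((j**2 + j**2) - 16))*(7 + j) = -17 - (j + (2*j**2 - 16))*(7 + j) = -17 - (j + (-16 + 2*j**2))*(7 + j) = -17 - (-16 + j + 2*j**2)*(7 + j) = -17 - (7 + j)*(-16 + j + 2*j**2))
T*N(B) = -661*(95 - 15*(-21)**2 - 2*(-21)**3 + 9*(-21)) = -661*(95 - 15*441 - 2*(-9261) - 189) = -661*(95 - 6615 + 18522 - 189) = -661*11813 = -7808393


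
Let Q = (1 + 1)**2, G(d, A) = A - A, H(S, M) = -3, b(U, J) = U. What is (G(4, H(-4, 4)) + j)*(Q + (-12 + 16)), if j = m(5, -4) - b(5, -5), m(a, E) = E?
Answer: -72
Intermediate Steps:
G(d, A) = 0
Q = 4 (Q = 2**2 = 4)
j = -9 (j = -4 - 1*5 = -4 - 5 = -9)
(G(4, H(-4, 4)) + j)*(Q + (-12 + 16)) = (0 - 9)*(4 + (-12 + 16)) = -9*(4 + 4) = -9*8 = -72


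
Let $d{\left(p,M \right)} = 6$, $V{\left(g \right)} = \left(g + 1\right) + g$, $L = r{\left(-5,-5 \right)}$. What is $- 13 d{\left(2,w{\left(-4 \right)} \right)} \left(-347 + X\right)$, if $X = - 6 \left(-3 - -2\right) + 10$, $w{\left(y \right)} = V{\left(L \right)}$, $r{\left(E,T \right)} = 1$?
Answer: $25818$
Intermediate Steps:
$L = 1$
$V{\left(g \right)} = 1 + 2 g$ ($V{\left(g \right)} = \left(1 + g\right) + g = 1 + 2 g$)
$w{\left(y \right)} = 3$ ($w{\left(y \right)} = 1 + 2 \cdot 1 = 1 + 2 = 3$)
$X = 16$ ($X = - 6 \left(-3 + 2\right) + 10 = \left(-6\right) \left(-1\right) + 10 = 6 + 10 = 16$)
$- 13 d{\left(2,w{\left(-4 \right)} \right)} \left(-347 + X\right) = \left(-13\right) 6 \left(-347 + 16\right) = \left(-78\right) \left(-331\right) = 25818$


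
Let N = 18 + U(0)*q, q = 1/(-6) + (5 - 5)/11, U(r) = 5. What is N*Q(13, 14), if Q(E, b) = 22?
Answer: 1133/3 ≈ 377.67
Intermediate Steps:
q = -⅙ (q = 1*(-⅙) + 0*(1/11) = -⅙ + 0 = -⅙ ≈ -0.16667)
N = 103/6 (N = 18 + 5*(-⅙) = 18 - ⅚ = 103/6 ≈ 17.167)
N*Q(13, 14) = (103/6)*22 = 1133/3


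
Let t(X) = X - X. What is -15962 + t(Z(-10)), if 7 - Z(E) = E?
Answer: -15962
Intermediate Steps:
Z(E) = 7 - E
t(X) = 0
-15962 + t(Z(-10)) = -15962 + 0 = -15962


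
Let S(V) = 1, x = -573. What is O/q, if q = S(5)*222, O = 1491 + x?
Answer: 153/37 ≈ 4.1351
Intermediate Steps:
O = 918 (O = 1491 - 573 = 918)
q = 222 (q = 1*222 = 222)
O/q = 918/222 = 918*(1/222) = 153/37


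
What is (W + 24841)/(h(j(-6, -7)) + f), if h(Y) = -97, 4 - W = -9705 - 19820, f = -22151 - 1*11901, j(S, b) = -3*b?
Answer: -54370/34149 ≈ -1.5921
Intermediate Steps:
f = -34052 (f = -22151 - 11901 = -34052)
W = 29529 (W = 4 - (-9705 - 19820) = 4 - 1*(-29525) = 4 + 29525 = 29529)
(W + 24841)/(h(j(-6, -7)) + f) = (29529 + 24841)/(-97 - 34052) = 54370/(-34149) = 54370*(-1/34149) = -54370/34149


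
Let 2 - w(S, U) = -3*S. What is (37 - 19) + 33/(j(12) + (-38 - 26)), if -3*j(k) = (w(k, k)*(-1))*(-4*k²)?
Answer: 132447/7360 ≈ 17.996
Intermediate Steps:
w(S, U) = 2 + 3*S (w(S, U) = 2 - (-3)*S = 2 + 3*S)
j(k) = 4*k²*(-2 - 3*k)/3 (j(k) = -(2 + 3*k)*(-1)*(-4*k²)/3 = -(-2 - 3*k)*(-4*k²)/3 = -(-4)*k²*(-2 - 3*k)/3 = 4*k²*(-2 - 3*k)/3)
(37 - 19) + 33/(j(12) + (-38 - 26)) = (37 - 19) + 33/(12²*(-8/3 - 4*12) + (-38 - 26)) = 18 + 33/(144*(-8/3 - 48) - 64) = 18 + 33/(144*(-152/3) - 64) = 18 + 33/(-7296 - 64) = 18 + 33/(-7360) = 18 + 33*(-1/7360) = 18 - 33/7360 = 132447/7360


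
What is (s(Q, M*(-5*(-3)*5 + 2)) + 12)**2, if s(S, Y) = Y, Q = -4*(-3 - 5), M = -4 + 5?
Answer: 7921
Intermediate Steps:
M = 1
Q = 32 (Q = -4*(-8) = 32)
(s(Q, M*(-5*(-3)*5 + 2)) + 12)**2 = (1*(-5*(-3)*5 + 2) + 12)**2 = (1*(15*5 + 2) + 12)**2 = (1*(75 + 2) + 12)**2 = (1*77 + 12)**2 = (77 + 12)**2 = 89**2 = 7921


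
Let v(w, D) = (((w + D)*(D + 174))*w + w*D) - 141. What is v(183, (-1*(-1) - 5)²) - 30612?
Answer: 6891405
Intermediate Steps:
v(w, D) = -141 + D*w + w*(174 + D)*(D + w) (v(w, D) = (((D + w)*(174 + D))*w + D*w) - 141 = (((174 + D)*(D + w))*w + D*w) - 141 = (w*(174 + D)*(D + w) + D*w) - 141 = (D*w + w*(174 + D)*(D + w)) - 141 = -141 + D*w + w*(174 + D)*(D + w))
v(183, (-1*(-1) - 5)²) - 30612 = (-141 + 174*183² + (-1*(-1) - 5)²*183² + 183*((-1*(-1) - 5)²)² + 175*(-1*(-1) - 5)²*183) - 30612 = (-141 + 174*33489 + (1 - 5)²*33489 + 183*((1 - 5)²)² + 175*(1 - 5)²*183) - 30612 = (-141 + 5827086 + (-4)²*33489 + 183*((-4)²)² + 175*(-4)²*183) - 30612 = (-141 + 5827086 + 16*33489 + 183*16² + 175*16*183) - 30612 = (-141 + 5827086 + 535824 + 183*256 + 512400) - 30612 = (-141 + 5827086 + 535824 + 46848 + 512400) - 30612 = 6922017 - 30612 = 6891405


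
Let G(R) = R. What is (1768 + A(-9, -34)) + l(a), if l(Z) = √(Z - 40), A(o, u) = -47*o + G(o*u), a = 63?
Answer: 2497 + √23 ≈ 2501.8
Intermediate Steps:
A(o, u) = -47*o + o*u
l(Z) = √(-40 + Z)
(1768 + A(-9, -34)) + l(a) = (1768 - 9*(-47 - 34)) + √(-40 + 63) = (1768 - 9*(-81)) + √23 = (1768 + 729) + √23 = 2497 + √23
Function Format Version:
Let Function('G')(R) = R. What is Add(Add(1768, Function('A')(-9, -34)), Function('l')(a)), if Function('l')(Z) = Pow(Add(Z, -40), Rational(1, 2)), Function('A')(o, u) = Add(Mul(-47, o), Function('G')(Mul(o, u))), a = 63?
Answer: Add(2497, Pow(23, Rational(1, 2))) ≈ 2501.8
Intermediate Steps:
Function('A')(o, u) = Add(Mul(-47, o), Mul(o, u))
Function('l')(Z) = Pow(Add(-40, Z), Rational(1, 2))
Add(Add(1768, Function('A')(-9, -34)), Function('l')(a)) = Add(Add(1768, Mul(-9, Add(-47, -34))), Pow(Add(-40, 63), Rational(1, 2))) = Add(Add(1768, Mul(-9, -81)), Pow(23, Rational(1, 2))) = Add(Add(1768, 729), Pow(23, Rational(1, 2))) = Add(2497, Pow(23, Rational(1, 2)))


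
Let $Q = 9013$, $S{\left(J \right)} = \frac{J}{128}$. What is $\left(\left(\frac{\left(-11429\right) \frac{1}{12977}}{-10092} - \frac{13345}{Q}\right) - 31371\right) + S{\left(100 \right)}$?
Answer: $- \frac{296243580550812905}{9443019891936} \approx -31372.0$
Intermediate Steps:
$S{\left(J \right)} = \frac{J}{128}$ ($S{\left(J \right)} = J \frac{1}{128} = \frac{J}{128}$)
$\left(\left(\frac{\left(-11429\right) \frac{1}{12977}}{-10092} - \frac{13345}{Q}\right) - 31371\right) + S{\left(100 \right)} = \left(\left(\frac{\left(-11429\right) \frac{1}{12977}}{-10092} - \frac{13345}{9013}\right) - 31371\right) + \frac{1}{128} \cdot 100 = \left(\left(\left(-11429\right) \frac{1}{12977} \left(- \frac{1}{10092}\right) - \frac{13345}{9013}\right) - 31371\right) + \frac{25}{32} = \left(\left(\left(- \frac{11429}{12977}\right) \left(- \frac{1}{10092}\right) - \frac{13345}{9013}\right) - 31371\right) + \frac{25}{32} = \left(\left(\frac{11429}{130963884} - \frac{13345}{9013}\right) - 31371\right) + \frac{25}{32} = \left(- \frac{1747610022403}{1180377486492} - 31371\right) + \frac{25}{32} = - \frac{37031369738762935}{1180377486492} + \frac{25}{32} = - \frac{296243580550812905}{9443019891936}$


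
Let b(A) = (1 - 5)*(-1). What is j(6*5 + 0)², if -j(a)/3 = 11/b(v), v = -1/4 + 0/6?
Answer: 1089/16 ≈ 68.063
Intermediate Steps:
v = -¼ (v = -1*¼ + 0*(⅙) = -¼ + 0 = -¼ ≈ -0.25000)
b(A) = 4 (b(A) = -4*(-1) = 4)
j(a) = -33/4
j(6*5 + 0)² = (-33/4)² = 1089/16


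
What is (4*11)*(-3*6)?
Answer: -792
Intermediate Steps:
(4*11)*(-3*6) = 44*(-18) = -792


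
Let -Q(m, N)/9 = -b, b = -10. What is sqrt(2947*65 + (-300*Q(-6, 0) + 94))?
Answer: sqrt(218649) ≈ 467.60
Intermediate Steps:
Q(m, N) = -90 (Q(m, N) = -(-9)*(-10) = -9*10 = -90)
sqrt(2947*65 + (-300*Q(-6, 0) + 94)) = sqrt(2947*65 + (-300*(-90) + 94)) = sqrt(191555 + (27000 + 94)) = sqrt(191555 + 27094) = sqrt(218649)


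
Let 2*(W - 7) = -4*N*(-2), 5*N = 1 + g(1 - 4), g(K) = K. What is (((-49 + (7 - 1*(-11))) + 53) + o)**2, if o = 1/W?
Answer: 358801/729 ≈ 492.18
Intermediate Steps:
N = -2/5 (N = (1 + (1 - 4))/5 = (1 - 3)/5 = (1/5)*(-2) = -2/5 ≈ -0.40000)
W = 27/5 (W = 7 + (-4*(-2/5)*(-2))/2 = 7 + ((8/5)*(-2))/2 = 7 + (1/2)*(-16/5) = 7 - 8/5 = 27/5 ≈ 5.4000)
o = 5/27 (o = 1/(27/5) = 5/27 ≈ 0.18519)
(((-49 + (7 - 1*(-11))) + 53) + o)**2 = (((-49 + (7 - 1*(-11))) + 53) + 5/27)**2 = (((-49 + (7 + 11)) + 53) + 5/27)**2 = (((-49 + 18) + 53) + 5/27)**2 = ((-31 + 53) + 5/27)**2 = (22 + 5/27)**2 = (599/27)**2 = 358801/729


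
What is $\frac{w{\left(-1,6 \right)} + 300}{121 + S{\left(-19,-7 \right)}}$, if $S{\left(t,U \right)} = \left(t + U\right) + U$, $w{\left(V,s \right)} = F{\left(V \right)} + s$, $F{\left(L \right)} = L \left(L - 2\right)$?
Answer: $\frac{309}{88} \approx 3.5114$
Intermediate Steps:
$F{\left(L \right)} = L \left(-2 + L\right)$
$w{\left(V,s \right)} = s + V \left(-2 + V\right)$ ($w{\left(V,s \right)} = V \left(-2 + V\right) + s = s + V \left(-2 + V\right)$)
$S{\left(t,U \right)} = t + 2 U$ ($S{\left(t,U \right)} = \left(U + t\right) + U = t + 2 U$)
$\frac{w{\left(-1,6 \right)} + 300}{121 + S{\left(-19,-7 \right)}} = \frac{\left(6 - \left(-2 - 1\right)\right) + 300}{121 + \left(-19 + 2 \left(-7\right)\right)} = \frac{\left(6 - -3\right) + 300}{121 - 33} = \frac{\left(6 + 3\right) + 300}{121 - 33} = \frac{9 + 300}{88} = 309 \cdot \frac{1}{88} = \frac{309}{88}$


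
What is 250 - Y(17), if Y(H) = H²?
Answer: -39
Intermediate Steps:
250 - Y(17) = 250 - 1*17² = 250 - 1*289 = 250 - 289 = -39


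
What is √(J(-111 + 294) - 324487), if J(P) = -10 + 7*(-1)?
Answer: 6*I*√9014 ≈ 569.65*I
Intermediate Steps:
J(P) = -17 (J(P) = -10 - 7 = -17)
√(J(-111 + 294) - 324487) = √(-17 - 324487) = √(-324504) = 6*I*√9014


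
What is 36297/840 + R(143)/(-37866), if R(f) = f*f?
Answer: 226207507/5301240 ≈ 42.671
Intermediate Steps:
R(f) = f²
36297/840 + R(143)/(-37866) = 36297/840 + 143²/(-37866) = 36297*(1/840) + 20449*(-1/37866) = 12099/280 - 20449/37866 = 226207507/5301240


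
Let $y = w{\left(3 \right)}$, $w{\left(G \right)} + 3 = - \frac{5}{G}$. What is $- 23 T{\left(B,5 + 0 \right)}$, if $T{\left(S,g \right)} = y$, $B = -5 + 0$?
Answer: $\frac{322}{3} \approx 107.33$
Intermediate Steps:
$w{\left(G \right)} = -3 - \frac{5}{G}$
$y = - \frac{14}{3}$ ($y = -3 - \frac{5}{3} = - \frac{14}{3} \approx -4.6667$)
$B = -5$
$T{\left(S,g \right)} = - \frac{14}{3}$
$- 23 T{\left(B,5 + 0 \right)} = \left(-23\right) \left(- \frac{14}{3}\right) = \frac{322}{3}$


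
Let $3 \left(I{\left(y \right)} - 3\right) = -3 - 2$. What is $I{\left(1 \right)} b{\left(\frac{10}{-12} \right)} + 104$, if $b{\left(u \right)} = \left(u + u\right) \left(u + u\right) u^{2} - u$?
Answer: $\frac{26167}{243} \approx 107.68$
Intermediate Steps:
$b{\left(u \right)} = - u + 4 u^{4}$ ($b{\left(u \right)} = 2 u 2 u u^{2} - u = 4 u^{2} u^{2} - u = 4 u^{4} - u = - u + 4 u^{4}$)
$I{\left(y \right)} = \frac{4}{3}$ ($I{\left(y \right)} = 3 + \frac{-3 - 2}{3} = 3 + \frac{1}{3} \left(-5\right) = 3 - \frac{5}{3} = \frac{4}{3}$)
$I{\left(1 \right)} b{\left(\frac{10}{-12} \right)} + 104 = \frac{4 \left(- \frac{10}{-12} + 4 \left(\frac{10}{-12}\right)^{4}\right)}{3} + 104 = \frac{4 \left(- \frac{10 \left(-1\right)}{12} + 4 \left(10 \left(- \frac{1}{12}\right)\right)^{4}\right)}{3} + 104 = \frac{4 \left(\left(-1\right) \left(- \frac{5}{6}\right) + 4 \left(- \frac{5}{6}\right)^{4}\right)}{3} + 104 = \frac{4 \left(\frac{5}{6} + 4 \cdot \frac{625}{1296}\right)}{3} + 104 = \frac{4 \left(\frac{5}{6} + \frac{625}{324}\right)}{3} + 104 = \frac{4}{3} \cdot \frac{895}{324} + 104 = \frac{895}{243} + 104 = \frac{26167}{243}$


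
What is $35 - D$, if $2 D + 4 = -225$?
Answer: $\frac{299}{2} \approx 149.5$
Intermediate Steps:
$D = - \frac{229}{2}$ ($D = -2 + \frac{1}{2} \left(-225\right) = -2 - \frac{225}{2} = - \frac{229}{2} \approx -114.5$)
$35 - D = 35 - - \frac{229}{2} = 35 + \frac{229}{2} = \frac{299}{2}$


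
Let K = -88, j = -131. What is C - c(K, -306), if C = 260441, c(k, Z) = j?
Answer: 260572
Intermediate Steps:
c(k, Z) = -131
C - c(K, -306) = 260441 - 1*(-131) = 260441 + 131 = 260572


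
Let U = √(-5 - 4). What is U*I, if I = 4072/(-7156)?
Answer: -3054*I/1789 ≈ -1.7071*I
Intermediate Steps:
U = 3*I (U = √(-9) = 3*I ≈ 3.0*I)
I = -1018/1789 (I = 4072*(-1/7156) = -1018/1789 ≈ -0.56903)
U*I = (3*I)*(-1018/1789) = -3054*I/1789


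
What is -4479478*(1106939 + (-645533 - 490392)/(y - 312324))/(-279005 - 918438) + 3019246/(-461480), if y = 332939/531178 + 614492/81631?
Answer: 5866722413831742030234476748097/1416767388961850157873940 ≈ 4.1409e+6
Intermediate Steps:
y = 353582775085/43360591318 (y = 332939*(1/531178) + 614492*(1/81631) = 332939/531178 + 614492/81631 = 353582775085/43360591318 ≈ 8.1545)
-4479478*(1106939 + (-645533 - 490392)/(y - 312324))/(-279005 - 918438) + 3019246/(-461480) = -4479478*(1106939 + (-645533 - 490392)/(353582775085/43360591318 - 312324))/(-279005 - 918438) + 3019246/(-461480) = -4479478/((-1197443/(1106939 - 1135925/(-13542199740027947/43360591318)))) + 3019246*(-1/461480) = -4479478/((-1197443/(1106939 - 1135925*(-43360591318/13542199740027947)))) - 1509623/230740 = -4479478/((-1197443/(1106939 + 49254379692899150/13542199740027947))) - 1509623/230740 = -4479478/((-1197443/14990438292406488523383/13542199740027947)) - 1509623/230740 = -4479478/((-1197443*13542199740027947/14990438292406488523383)) - 1509623/230740 = -4479478/(-16216012283298284939521/14990438292406488523383) - 1509623/230740 = -4479478*(-14990438292406488523383/16216012283298284939521) - 1509623/230740 = 3534175712694338547249822846/853474330699909733659 - 1509623/230740 = 5866722413831742030234476748097/1416767388961850157873940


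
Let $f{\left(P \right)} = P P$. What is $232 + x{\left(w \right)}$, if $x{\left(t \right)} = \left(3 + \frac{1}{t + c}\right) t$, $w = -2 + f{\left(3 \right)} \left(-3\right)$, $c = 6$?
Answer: $\frac{3364}{23} \approx 146.26$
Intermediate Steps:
$f{\left(P \right)} = P^{2}$
$w = -29$ ($w = -2 + 3^{2} \left(-3\right) = -2 + 9 \left(-3\right) = -2 - 27 = -29$)
$x{\left(t \right)} = t \left(3 + \frac{1}{6 + t}\right)$ ($x{\left(t \right)} = \left(3 + \frac{1}{t + 6}\right) t = \left(3 + \frac{1}{6 + t}\right) t = t \left(3 + \frac{1}{6 + t}\right)$)
$232 + x{\left(w \right)} = 232 - \frac{29 \left(19 + 3 \left(-29\right)\right)}{6 - 29} = 232 - \frac{29 \left(19 - 87\right)}{-23} = 232 - \left(- \frac{29}{23}\right) \left(-68\right) = 232 - \frac{1972}{23} = \frac{3364}{23}$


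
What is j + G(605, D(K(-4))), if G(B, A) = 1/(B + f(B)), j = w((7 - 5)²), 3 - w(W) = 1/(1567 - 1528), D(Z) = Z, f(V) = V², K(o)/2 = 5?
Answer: 14176373/4766190 ≈ 2.9744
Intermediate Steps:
K(o) = 10 (K(o) = 2*5 = 10)
w(W) = 116/39 (w(W) = 3 - 1/(1567 - 1528) = 3 - 1/39 = 116/39)
j = 116/39 ≈ 2.9744
G(B, A) = 1/(B + B²)
j + G(605, D(K(-4))) = 116/39 + 1/(605*(1 + 605)) = 116/39 + (1/605)/606 = 116/39 + (1/605)*(1/606) = 116/39 + 1/366630 = 14176373/4766190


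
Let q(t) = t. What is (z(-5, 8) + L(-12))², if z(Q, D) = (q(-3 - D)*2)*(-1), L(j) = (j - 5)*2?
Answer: 144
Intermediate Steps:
L(j) = -10 + 2*j (L(j) = (-5 + j)*2 = -10 + 2*j)
z(Q, D) = 6 + 2*D (z(Q, D) = ((-3 - D)*2)*(-1) = (-6 - 2*D)*(-1) = 6 + 2*D)
(z(-5, 8) + L(-12))² = ((6 + 2*8) + (-10 + 2*(-12)))² = ((6 + 16) + (-10 - 24))² = (22 - 34)² = (-12)² = 144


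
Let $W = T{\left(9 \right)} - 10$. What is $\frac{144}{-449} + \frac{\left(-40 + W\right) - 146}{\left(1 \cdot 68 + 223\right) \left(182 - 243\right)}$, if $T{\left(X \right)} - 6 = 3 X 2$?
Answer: $- \frac{2495080}{7970199} \approx -0.31305$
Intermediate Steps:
$T{\left(X \right)} = 6 + 6 X$ ($T{\left(X \right)} = 6 + 3 X 2 = 6 + 6 X$)
$W = 50$ ($W = \left(6 + 6 \cdot 9\right) - 10 = \left(6 + 54\right) - 10 = 60 - 10 = 50$)
$\frac{144}{-449} + \frac{\left(-40 + W\right) - 146}{\left(1 \cdot 68 + 223\right) \left(182 - 243\right)} = \frac{144}{-449} + \frac{\left(-40 + 50\right) - 146}{\left(1 \cdot 68 + 223\right) \left(182 - 243\right)} = 144 \left(- \frac{1}{449}\right) + \frac{10 - 146}{\left(68 + 223\right) \left(-61\right)} = - \frac{144}{449} - \frac{136}{291 \left(-61\right)} = - \frac{144}{449} - \frac{136}{-17751} = - \frac{144}{449} - - \frac{136}{17751} = - \frac{144}{449} + \frac{136}{17751} = - \frac{2495080}{7970199}$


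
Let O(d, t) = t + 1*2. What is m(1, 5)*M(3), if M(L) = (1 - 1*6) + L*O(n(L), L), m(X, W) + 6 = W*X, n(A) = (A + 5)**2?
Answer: -10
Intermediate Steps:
n(A) = (5 + A)**2
O(d, t) = 2 + t (O(d, t) = t + 2 = 2 + t)
m(X, W) = -6 + W*X
M(L) = -5 + L*(2 + L) (M(L) = (1 - 1*6) + L*(2 + L) = (1 - 6) + L*(2 + L) = -5 + L*(2 + L))
m(1, 5)*M(3) = (-6 + 5*1)*(-5 + 3*(2 + 3)) = (-6 + 5)*(-5 + 3*5) = -(-5 + 15) = -1*10 = -10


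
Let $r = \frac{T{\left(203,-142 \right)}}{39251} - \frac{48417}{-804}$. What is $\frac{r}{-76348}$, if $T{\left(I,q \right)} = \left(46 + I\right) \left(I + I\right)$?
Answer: $- \frac{660565081}{803125073264} \approx -0.00082249$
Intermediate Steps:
$T{\left(I,q \right)} = 2 I \left(46 + I\right)$ ($T{\left(I,q \right)} = \left(46 + I\right) 2 I = 2 I \left(46 + I\right)$)
$r = \frac{660565081}{10519268}$ ($r = \frac{2 \cdot 203 \left(46 + 203\right)}{39251} - \frac{48417}{-804} = 2 \cdot 203 \cdot 249 \cdot \frac{1}{39251} - - \frac{16139}{268} = 101094 \cdot \frac{1}{39251} + \frac{16139}{268} = \frac{101094}{39251} + \frac{16139}{268} = \frac{660565081}{10519268} \approx 62.796$)
$\frac{r}{-76348} = \frac{660565081}{10519268 \left(-76348\right)} = \frac{660565081}{10519268} \left(- \frac{1}{76348}\right) = - \frac{660565081}{803125073264}$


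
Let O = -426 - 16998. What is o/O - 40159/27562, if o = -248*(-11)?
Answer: -2201476/1364319 ≈ -1.6136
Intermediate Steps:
o = 2728
O = -17424
o/O - 40159/27562 = 2728/(-17424) - 40159/27562 = 2728*(-1/17424) - 40159*1/27562 = -31/198 - 40159/27562 = -2201476/1364319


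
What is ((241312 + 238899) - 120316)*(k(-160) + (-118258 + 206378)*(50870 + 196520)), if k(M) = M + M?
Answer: 7845713332119600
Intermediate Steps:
k(M) = 2*M
((241312 + 238899) - 120316)*(k(-160) + (-118258 + 206378)*(50870 + 196520)) = ((241312 + 238899) - 120316)*(2*(-160) + (-118258 + 206378)*(50870 + 196520)) = (480211 - 120316)*(-320 + 88120*247390) = 359895*(-320 + 21800006800) = 359895*21800006480 = 7845713332119600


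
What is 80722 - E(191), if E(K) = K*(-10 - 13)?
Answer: 85115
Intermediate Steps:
E(K) = -23*K (E(K) = K*(-23) = -23*K)
80722 - E(191) = 80722 - (-23)*191 = 80722 - 1*(-4393) = 80722 + 4393 = 85115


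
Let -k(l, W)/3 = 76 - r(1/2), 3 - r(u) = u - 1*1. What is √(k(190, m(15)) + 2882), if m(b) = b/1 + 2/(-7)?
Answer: 73*√2/2 ≈ 51.619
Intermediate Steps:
r(u) = 4 - u (r(u) = 3 - (u - 1*1) = 3 - (u - 1) = 3 - (-1 + u) = 3 + (1 - u) = 4 - u)
m(b) = -2/7 + b (m(b) = b*1 + 2*(-⅐) = b - 2/7 = -2/7 + b)
k(l, W) = -435/2 (k(l, W) = -3*(76 - (4 - 1/2)) = -3*(76 - (4 - 1*½)) = -3*(76 - (4 - ½)) = -3*(76 - 1*7/2) = -3*(76 - 7/2) = -3*145/2 = -435/2)
√(k(190, m(15)) + 2882) = √(-435/2 + 2882) = √(5329/2) = 73*√2/2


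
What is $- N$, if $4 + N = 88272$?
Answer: $-88268$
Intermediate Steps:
$N = 88268$ ($N = -4 + 88272 = 88268$)
$- N = \left(-1\right) 88268 = -88268$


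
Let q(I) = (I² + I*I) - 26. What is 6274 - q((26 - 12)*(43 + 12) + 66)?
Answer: -1391492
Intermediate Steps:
q(I) = -26 + 2*I² (q(I) = (I² + I²) - 26 = 2*I² - 26 = -26 + 2*I²)
6274 - q((26 - 12)*(43 + 12) + 66) = 6274 - (-26 + 2*((26 - 12)*(43 + 12) + 66)²) = 6274 - (-26 + 2*(14*55 + 66)²) = 6274 - (-26 + 2*(770 + 66)²) = 6274 - (-26 + 2*836²) = 6274 - (-26 + 2*698896) = 6274 - (-26 + 1397792) = 6274 - 1*1397766 = 6274 - 1397766 = -1391492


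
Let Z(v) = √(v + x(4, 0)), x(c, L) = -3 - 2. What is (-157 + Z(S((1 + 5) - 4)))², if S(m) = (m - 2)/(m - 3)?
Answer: (157 - I*√5)² ≈ 24644.0 - 702.13*I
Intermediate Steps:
x(c, L) = -5
S(m) = (-2 + m)/(-3 + m)
Z(v) = √(-5 + v) (Z(v) = √(v - 5) = √(-5 + v))
(-157 + Z(S((1 + 5) - 4)))² = (-157 + √(-5 + (-2 + ((1 + 5) - 4))/(-3 + ((1 + 5) - 4))))² = (-157 + √(-5 + (-2 + (6 - 4))/(-3 + (6 - 4))))² = (-157 + √(-5 + (-2 + 2)/(-3 + 2)))² = (-157 + √(-5 + 0/(-1)))² = (-157 + √(-5 - 1*0))² = (-157 + √(-5 + 0))² = (-157 + √(-5))² = (-157 + I*√5)²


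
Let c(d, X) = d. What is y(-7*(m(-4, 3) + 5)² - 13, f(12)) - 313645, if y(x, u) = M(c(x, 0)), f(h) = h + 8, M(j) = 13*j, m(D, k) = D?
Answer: -313905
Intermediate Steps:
f(h) = 8 + h
y(x, u) = 13*x
y(-7*(m(-4, 3) + 5)² - 13, f(12)) - 313645 = 13*(-7*(-4 + 5)² - 13) - 313645 = 13*(-7*1² - 13) - 313645 = 13*(-7*1 - 13) - 313645 = 13*(-7 - 13) - 313645 = 13*(-20) - 313645 = -260 - 313645 = -313905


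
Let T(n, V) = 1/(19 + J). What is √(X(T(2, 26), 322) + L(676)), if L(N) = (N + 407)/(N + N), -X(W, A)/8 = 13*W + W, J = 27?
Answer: I*√2336938/1196 ≈ 1.2782*I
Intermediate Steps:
T(n, V) = 1/46 (T(n, V) = 1/(19 + 27) = 1/46)
X(W, A) = -112*W (X(W, A) = -8*(13*W + W) = -112*W)
L(N) = (407 + N)/(2*N) (L(N) = (407 + N)/((2*N)) = (407 + N)*(1/(2*N)) = (407 + N)/(2*N))
√(X(T(2, 26), 322) + L(676)) = √(-112*1/46 + (½)*(407 + 676)/676) = √(-56/23 + (½)*(1/676)*1083) = √(-56/23 + 1083/1352) = √(-50803/31096) = I*√2336938/1196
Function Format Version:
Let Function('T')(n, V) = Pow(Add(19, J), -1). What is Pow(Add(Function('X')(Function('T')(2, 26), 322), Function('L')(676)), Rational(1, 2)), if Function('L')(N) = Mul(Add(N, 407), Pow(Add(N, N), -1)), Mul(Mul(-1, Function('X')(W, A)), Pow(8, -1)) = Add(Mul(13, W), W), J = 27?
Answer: Mul(Rational(1, 1196), I, Pow(2336938, Rational(1, 2))) ≈ Mul(1.2782, I)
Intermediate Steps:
Function('T')(n, V) = Rational(1, 46) (Function('T')(n, V) = Pow(Add(19, 27), -1) = Pow(46, -1) = Rational(1, 46))
Function('X')(W, A) = Mul(-112, W) (Function('X')(W, A) = Mul(-8, Add(Mul(13, W), W)) = Mul(-8, Mul(14, W)) = Mul(-112, W))
Function('L')(N) = Mul(Rational(1, 2), Pow(N, -1), Add(407, N)) (Function('L')(N) = Mul(Add(407, N), Pow(Mul(2, N), -1)) = Mul(Add(407, N), Mul(Rational(1, 2), Pow(N, -1))) = Mul(Rational(1, 2), Pow(N, -1), Add(407, N)))
Pow(Add(Function('X')(Function('T')(2, 26), 322), Function('L')(676)), Rational(1, 2)) = Pow(Add(Mul(-112, Rational(1, 46)), Mul(Rational(1, 2), Pow(676, -1), Add(407, 676))), Rational(1, 2)) = Pow(Add(Rational(-56, 23), Mul(Rational(1, 2), Rational(1, 676), 1083)), Rational(1, 2)) = Pow(Add(Rational(-56, 23), Rational(1083, 1352)), Rational(1, 2)) = Pow(Rational(-50803, 31096), Rational(1, 2)) = Mul(Rational(1, 1196), I, Pow(2336938, Rational(1, 2)))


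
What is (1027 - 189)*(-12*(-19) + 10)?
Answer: 199444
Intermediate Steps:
(1027 - 189)*(-12*(-19) + 10) = 838*(228 + 10) = 838*238 = 199444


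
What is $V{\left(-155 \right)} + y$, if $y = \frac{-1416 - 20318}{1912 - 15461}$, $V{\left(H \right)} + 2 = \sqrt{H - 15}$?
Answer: $- \frac{5364}{13549} + i \sqrt{170} \approx -0.3959 + 13.038 i$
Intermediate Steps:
$V{\left(H \right)} = -2 + \sqrt{-15 + H}$ ($V{\left(H \right)} = -2 + \sqrt{H - 15} = -2 + \sqrt{-15 + H}$)
$y = \frac{21734}{13549}$ ($y = - \frac{21734}{-13549} = \left(-21734\right) \left(- \frac{1}{13549}\right) = \frac{21734}{13549} \approx 1.6041$)
$V{\left(-155 \right)} + y = \left(-2 + \sqrt{-15 - 155}\right) + \frac{21734}{13549} = \left(-2 + \sqrt{-170}\right) + \frac{21734}{13549} = \left(-2 + i \sqrt{170}\right) + \frac{21734}{13549} = - \frac{5364}{13549} + i \sqrt{170}$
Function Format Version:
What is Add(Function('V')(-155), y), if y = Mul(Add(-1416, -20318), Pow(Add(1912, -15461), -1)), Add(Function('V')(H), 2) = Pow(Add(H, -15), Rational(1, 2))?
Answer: Add(Rational(-5364, 13549), Mul(I, Pow(170, Rational(1, 2)))) ≈ Add(-0.39590, Mul(13.038, I))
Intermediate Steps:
Function('V')(H) = Add(-2, Pow(Add(-15, H), Rational(1, 2))) (Function('V')(H) = Add(-2, Pow(Add(H, -15), Rational(1, 2))) = Add(-2, Pow(Add(-15, H), Rational(1, 2))))
y = Rational(21734, 13549) (y = Mul(-21734, Pow(-13549, -1)) = Mul(-21734, Rational(-1, 13549)) = Rational(21734, 13549) ≈ 1.6041)
Add(Function('V')(-155), y) = Add(Add(-2, Pow(Add(-15, -155), Rational(1, 2))), Rational(21734, 13549)) = Add(Add(-2, Pow(-170, Rational(1, 2))), Rational(21734, 13549)) = Add(Add(-2, Mul(I, Pow(170, Rational(1, 2)))), Rational(21734, 13549)) = Add(Rational(-5364, 13549), Mul(I, Pow(170, Rational(1, 2))))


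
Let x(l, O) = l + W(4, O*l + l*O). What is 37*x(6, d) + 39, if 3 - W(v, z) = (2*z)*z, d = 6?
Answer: -383244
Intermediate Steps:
W(v, z) = 3 - 2*z**2 (W(v, z) = 3 - 2*z*z = 3 - 2*z**2)
x(l, O) = 3 + l - 8*O**2*l**2 (x(l, O) = l + (3 - 2*(O*l + l*O)**2) = l + (3 - 2*(O*l + O*l)**2) = l + (3 - 2*4*O**2*l**2) = l + (3 - 8*O**2*l**2) = 3 + l - 8*O**2*l**2)
37*x(6, d) + 39 = 37*(3 + 6 - 8*6**2*6**2) + 39 = 37*(3 + 6 - 8*36*36) + 39 = 37*(3 + 6 - 10368) + 39 = 37*(-10359) + 39 = -383283 + 39 = -383244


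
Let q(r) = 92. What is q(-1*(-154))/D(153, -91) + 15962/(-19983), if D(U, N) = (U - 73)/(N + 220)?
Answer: 58970321/399660 ≈ 147.55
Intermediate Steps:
D(U, N) = (-73 + U)/(220 + N)
q(-1*(-154))/D(153, -91) + 15962/(-19983) = 92/(((-73 + 153)/(220 - 91))) + 15962/(-19983) = 92/((80/129)) + 15962*(-1/19983) = 92/(((1/129)*80)) - 15962/19983 = 92/(80/129) - 15962/19983 = 92*(129/80) - 15962/19983 = 2967/20 - 15962/19983 = 58970321/399660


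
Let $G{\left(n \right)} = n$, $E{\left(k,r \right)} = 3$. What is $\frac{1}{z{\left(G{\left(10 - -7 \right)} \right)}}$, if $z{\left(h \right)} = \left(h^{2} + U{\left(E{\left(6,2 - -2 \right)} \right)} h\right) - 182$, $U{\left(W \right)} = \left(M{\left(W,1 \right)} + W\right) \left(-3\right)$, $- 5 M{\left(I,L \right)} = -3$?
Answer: $- \frac{5}{383} \approx -0.013055$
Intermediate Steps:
$M{\left(I,L \right)} = \frac{3}{5}$ ($M{\left(I,L \right)} = \left(- \frac{1}{5}\right) \left(-3\right) = \frac{3}{5}$)
$U{\left(W \right)} = - \frac{9}{5} - 3 W$ ($U{\left(W \right)} = \left(\frac{3}{5} + W\right) \left(-3\right) = - \frac{9}{5} - 3 W$)
$z{\left(h \right)} = -182 + h^{2} - \frac{54 h}{5}$ ($z{\left(h \right)} = \left(h^{2} + \left(- \frac{9}{5} - 9\right) h\right) - 182 = \left(h^{2} - \frac{54 h}{5}\right) - 182 = -182 + h^{2} - \frac{54 h}{5}$)
$\frac{1}{z{\left(G{\left(10 - -7 \right)} \right)}} = \frac{1}{-182 + \left(10 - -7\right)^{2} - \frac{54 \left(10 - -7\right)}{5}} = \frac{1}{-182 + \left(10 + 7\right)^{2} - \frac{54 \left(10 + 7\right)}{5}} = \frac{1}{-182 + 17^{2} - \frac{918}{5}} = \frac{1}{-182 + 289 - \frac{918}{5}} = \frac{1}{- \frac{383}{5}} = - \frac{5}{383}$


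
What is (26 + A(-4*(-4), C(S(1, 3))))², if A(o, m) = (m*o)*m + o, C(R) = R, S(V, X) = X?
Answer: 34596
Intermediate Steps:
A(o, m) = o + o*m² (A(o, m) = o*m² + o = o + o*m²)
(26 + A(-4*(-4), C(S(1, 3))))² = (26 + (-4*(-4))*(1 + 3²))² = (26 + 16*(1 + 9))² = (26 + 16*10)² = (26 + 160)² = 186² = 34596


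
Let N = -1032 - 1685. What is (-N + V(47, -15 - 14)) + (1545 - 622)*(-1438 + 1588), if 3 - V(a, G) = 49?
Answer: 141121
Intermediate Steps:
N = -2717
V(a, G) = -46 (V(a, G) = 3 - 1*49 = 3 - 49 = -46)
(-N + V(47, -15 - 14)) + (1545 - 622)*(-1438 + 1588) = (-1*(-2717) - 46) + (1545 - 622)*(-1438 + 1588) = (2717 - 46) + 923*150 = 2671 + 138450 = 141121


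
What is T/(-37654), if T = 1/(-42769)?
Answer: 1/1610423926 ≈ 6.2095e-10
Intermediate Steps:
T = -1/42769 ≈ -2.3381e-5
T/(-37654) = -1/42769/(-37654) = -1/42769*(-1/37654) = 1/1610423926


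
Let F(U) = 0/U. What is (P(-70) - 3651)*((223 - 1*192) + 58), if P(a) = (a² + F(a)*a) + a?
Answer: 104931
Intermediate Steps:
F(U) = 0
P(a) = a + a² (P(a) = (a² + 0*a) + a = (a² + 0) + a = a² + a = a + a²)
(P(-70) - 3651)*((223 - 1*192) + 58) = (-70*(1 - 70) - 3651)*((223 - 1*192) + 58) = (-70*(-69) - 3651)*((223 - 192) + 58) = (4830 - 3651)*(31 + 58) = 1179*89 = 104931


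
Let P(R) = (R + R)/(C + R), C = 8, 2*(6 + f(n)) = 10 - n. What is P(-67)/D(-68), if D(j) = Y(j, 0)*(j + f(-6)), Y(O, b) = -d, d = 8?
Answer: 67/15576 ≈ 0.0043015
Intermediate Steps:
f(n) = -1 - n/2 (f(n) = -6 + (10 - n)/2 = -6 + (5 - n/2) = -1 - n/2)
Y(O, b) = -8 (Y(O, b) = -1*8 = -8)
P(R) = 2*R/(8 + R) (P(R) = (R + R)/(8 + R) = (2*R)/(8 + R) = 2*R/(8 + R))
D(j) = -16 - 8*j (D(j) = -8*(j + (-1 - ½*(-6))) = -8*(j + (-1 + 3)) = -8*(j + 2) = -8*(2 + j) = -16 - 8*j)
P(-67)/D(-68) = (2*(-67)/(8 - 67))/(-16 - 8*(-68)) = (2*(-67)/(-59))/(-16 + 544) = (2*(-67)*(-1/59))/528 = (134/59)*(1/528) = 67/15576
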